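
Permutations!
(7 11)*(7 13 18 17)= (7 11 13 18 17)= [0, 1, 2, 3, 4, 5, 6, 11, 8, 9, 10, 13, 12, 18, 14, 15, 16, 7, 17]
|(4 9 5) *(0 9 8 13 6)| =|(0 9 5 4 8 13 6)| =7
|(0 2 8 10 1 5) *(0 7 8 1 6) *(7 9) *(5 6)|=20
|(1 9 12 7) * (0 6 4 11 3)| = |(0 6 4 11 3)(1 9 12 7)| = 20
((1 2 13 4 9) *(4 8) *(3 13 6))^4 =((1 2 6 3 13 8 4 9))^4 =(1 13)(2 8)(3 9)(4 6)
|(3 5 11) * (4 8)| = |(3 5 11)(4 8)| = 6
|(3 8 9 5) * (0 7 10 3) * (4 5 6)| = 9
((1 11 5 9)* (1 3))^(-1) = ((1 11 5 9 3))^(-1) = (1 3 9 5 11)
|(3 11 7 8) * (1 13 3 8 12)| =6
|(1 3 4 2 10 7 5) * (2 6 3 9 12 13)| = 24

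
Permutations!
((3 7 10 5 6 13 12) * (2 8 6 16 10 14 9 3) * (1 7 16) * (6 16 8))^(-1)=(1 5 10 16 8 3 9 14 7)(2 12 13 6)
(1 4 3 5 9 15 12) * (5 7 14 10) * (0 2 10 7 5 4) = (0 2 10 4 3 5 9 15 12 1)(7 14) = [2, 0, 10, 5, 3, 9, 6, 14, 8, 15, 4, 11, 1, 13, 7, 12]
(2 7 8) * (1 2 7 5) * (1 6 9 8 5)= (1 2)(5 6 9 8 7)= [0, 2, 1, 3, 4, 6, 9, 5, 7, 8]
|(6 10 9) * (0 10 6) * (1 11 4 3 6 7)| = |(0 10 9)(1 11 4 3 6 7)| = 6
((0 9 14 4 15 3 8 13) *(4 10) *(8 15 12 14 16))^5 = ((0 9 16 8 13)(3 15)(4 12 14 10))^5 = (16)(3 15)(4 12 14 10)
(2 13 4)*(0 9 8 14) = (0 9 8 14)(2 13 4) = [9, 1, 13, 3, 2, 5, 6, 7, 14, 8, 10, 11, 12, 4, 0]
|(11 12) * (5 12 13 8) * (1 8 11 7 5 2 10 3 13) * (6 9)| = |(1 8 2 10 3 13 11)(5 12 7)(6 9)| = 42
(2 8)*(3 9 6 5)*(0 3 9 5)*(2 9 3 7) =(0 7 2 8 9 6)(3 5) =[7, 1, 8, 5, 4, 3, 0, 2, 9, 6]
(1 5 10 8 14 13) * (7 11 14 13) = (1 5 10 8 13)(7 11 14) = [0, 5, 2, 3, 4, 10, 6, 11, 13, 9, 8, 14, 12, 1, 7]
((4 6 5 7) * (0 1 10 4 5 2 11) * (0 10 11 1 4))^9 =(0 6 1 10 4 2 11)(5 7)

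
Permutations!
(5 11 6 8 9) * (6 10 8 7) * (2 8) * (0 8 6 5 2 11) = [8, 1, 6, 3, 4, 0, 7, 5, 9, 2, 11, 10] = (0 8 9 2 6 7 5)(10 11)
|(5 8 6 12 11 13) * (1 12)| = |(1 12 11 13 5 8 6)| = 7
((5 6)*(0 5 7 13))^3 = (0 7 5 13 6)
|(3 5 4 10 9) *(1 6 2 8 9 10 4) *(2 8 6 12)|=8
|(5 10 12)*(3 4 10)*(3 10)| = 6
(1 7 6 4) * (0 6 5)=(0 6 4 1 7 5)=[6, 7, 2, 3, 1, 0, 4, 5]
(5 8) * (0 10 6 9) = [10, 1, 2, 3, 4, 8, 9, 7, 5, 0, 6] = (0 10 6 9)(5 8)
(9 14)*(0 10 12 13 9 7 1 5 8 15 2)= [10, 5, 0, 3, 4, 8, 6, 1, 15, 14, 12, 11, 13, 9, 7, 2]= (0 10 12 13 9 14 7 1 5 8 15 2)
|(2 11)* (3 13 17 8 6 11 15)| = 8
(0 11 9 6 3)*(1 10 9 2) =[11, 10, 1, 0, 4, 5, 3, 7, 8, 6, 9, 2] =(0 11 2 1 10 9 6 3)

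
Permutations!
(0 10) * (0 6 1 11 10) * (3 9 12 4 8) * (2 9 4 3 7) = (1 11 10 6)(2 9 12 3 4 8 7) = [0, 11, 9, 4, 8, 5, 1, 2, 7, 12, 6, 10, 3]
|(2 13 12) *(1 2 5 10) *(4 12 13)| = 6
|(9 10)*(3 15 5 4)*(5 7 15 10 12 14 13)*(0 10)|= |(0 10 9 12 14 13 5 4 3)(7 15)|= 18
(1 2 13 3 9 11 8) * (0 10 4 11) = (0 10 4 11 8 1 2 13 3 9) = [10, 2, 13, 9, 11, 5, 6, 7, 1, 0, 4, 8, 12, 3]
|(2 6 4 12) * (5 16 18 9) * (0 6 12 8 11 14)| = 12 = |(0 6 4 8 11 14)(2 12)(5 16 18 9)|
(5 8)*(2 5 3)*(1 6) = (1 6)(2 5 8 3) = [0, 6, 5, 2, 4, 8, 1, 7, 3]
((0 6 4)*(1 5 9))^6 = ((0 6 4)(1 5 9))^6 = (9)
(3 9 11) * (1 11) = (1 11 3 9) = [0, 11, 2, 9, 4, 5, 6, 7, 8, 1, 10, 3]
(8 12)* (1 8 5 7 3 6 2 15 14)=(1 8 12 5 7 3 6 2 15 14)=[0, 8, 15, 6, 4, 7, 2, 3, 12, 9, 10, 11, 5, 13, 1, 14]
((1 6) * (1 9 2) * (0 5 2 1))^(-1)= ((0 5 2)(1 6 9))^(-1)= (0 2 5)(1 9 6)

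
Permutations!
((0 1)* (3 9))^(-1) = (0 1)(3 9)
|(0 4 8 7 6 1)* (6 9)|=|(0 4 8 7 9 6 1)|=7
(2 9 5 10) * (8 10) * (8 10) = (2 9 5 10) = [0, 1, 9, 3, 4, 10, 6, 7, 8, 5, 2]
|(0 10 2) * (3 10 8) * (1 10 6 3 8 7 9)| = 6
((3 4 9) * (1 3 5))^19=((1 3 4 9 5))^19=(1 5 9 4 3)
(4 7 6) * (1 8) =[0, 8, 2, 3, 7, 5, 4, 6, 1] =(1 8)(4 7 6)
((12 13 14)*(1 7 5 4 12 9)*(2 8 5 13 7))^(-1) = ((1 2 8 5 4 12 7 13 14 9))^(-1) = (1 9 14 13 7 12 4 5 8 2)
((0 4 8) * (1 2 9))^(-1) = (0 8 4)(1 9 2)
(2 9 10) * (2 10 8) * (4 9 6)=(10)(2 6 4 9 8)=[0, 1, 6, 3, 9, 5, 4, 7, 2, 8, 10]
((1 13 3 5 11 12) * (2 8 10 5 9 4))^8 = ((1 13 3 9 4 2 8 10 5 11 12))^8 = (1 5 2 3 12 10 4 13 11 8 9)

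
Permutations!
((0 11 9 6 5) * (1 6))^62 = (0 9 6)(1 5 11)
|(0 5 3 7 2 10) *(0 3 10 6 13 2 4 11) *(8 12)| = |(0 5 10 3 7 4 11)(2 6 13)(8 12)| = 42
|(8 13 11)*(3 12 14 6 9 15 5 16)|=24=|(3 12 14 6 9 15 5 16)(8 13 11)|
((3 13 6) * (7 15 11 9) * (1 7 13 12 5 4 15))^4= ((1 7)(3 12 5 4 15 11 9 13 6))^4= (3 15 6 4 13 5 9 12 11)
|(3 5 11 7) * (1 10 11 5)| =|(1 10 11 7 3)| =5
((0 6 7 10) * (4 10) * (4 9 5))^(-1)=((0 6 7 9 5 4 10))^(-1)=(0 10 4 5 9 7 6)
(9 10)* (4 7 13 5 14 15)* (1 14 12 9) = (1 14 15 4 7 13 5 12 9 10) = [0, 14, 2, 3, 7, 12, 6, 13, 8, 10, 1, 11, 9, 5, 15, 4]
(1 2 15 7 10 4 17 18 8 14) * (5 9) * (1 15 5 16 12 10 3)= (1 2 5 9 16 12 10 4 17 18 8 14 15 7 3)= [0, 2, 5, 1, 17, 9, 6, 3, 14, 16, 4, 11, 10, 13, 15, 7, 12, 18, 8]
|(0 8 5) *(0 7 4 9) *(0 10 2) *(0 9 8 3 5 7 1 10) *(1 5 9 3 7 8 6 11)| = 10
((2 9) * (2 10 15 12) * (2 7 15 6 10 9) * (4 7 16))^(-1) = ((4 7 15 12 16)(6 10))^(-1) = (4 16 12 15 7)(6 10)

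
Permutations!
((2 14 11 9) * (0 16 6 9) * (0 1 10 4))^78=((0 16 6 9 2 14 11 1 10 4))^78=(0 10 11 2 6)(1 14 9 16 4)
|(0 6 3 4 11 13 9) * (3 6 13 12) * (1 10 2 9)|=|(0 13 1 10 2 9)(3 4 11 12)|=12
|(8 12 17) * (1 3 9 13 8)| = |(1 3 9 13 8 12 17)| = 7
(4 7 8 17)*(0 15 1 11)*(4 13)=(0 15 1 11)(4 7 8 17 13)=[15, 11, 2, 3, 7, 5, 6, 8, 17, 9, 10, 0, 12, 4, 14, 1, 16, 13]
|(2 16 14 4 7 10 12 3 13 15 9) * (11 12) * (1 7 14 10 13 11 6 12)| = 12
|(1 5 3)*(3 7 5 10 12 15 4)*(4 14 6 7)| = 10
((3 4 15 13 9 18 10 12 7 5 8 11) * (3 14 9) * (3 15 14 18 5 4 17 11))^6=((3 17 11 18 10 12 7 4 14 9 5 8)(13 15))^6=(3 7)(4 17)(5 10)(8 12)(9 18)(11 14)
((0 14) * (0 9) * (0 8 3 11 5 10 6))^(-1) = ((0 14 9 8 3 11 5 10 6))^(-1) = (0 6 10 5 11 3 8 9 14)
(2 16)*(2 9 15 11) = [0, 1, 16, 3, 4, 5, 6, 7, 8, 15, 10, 2, 12, 13, 14, 11, 9] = (2 16 9 15 11)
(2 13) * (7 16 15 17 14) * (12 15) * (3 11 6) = (2 13)(3 11 6)(7 16 12 15 17 14) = [0, 1, 13, 11, 4, 5, 3, 16, 8, 9, 10, 6, 15, 2, 7, 17, 12, 14]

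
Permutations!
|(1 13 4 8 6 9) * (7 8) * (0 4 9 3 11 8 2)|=12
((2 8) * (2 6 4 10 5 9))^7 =(10)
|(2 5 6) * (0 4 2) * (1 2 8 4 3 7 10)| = 8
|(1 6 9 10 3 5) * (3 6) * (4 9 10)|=6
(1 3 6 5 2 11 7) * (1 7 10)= (1 3 6 5 2 11 10)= [0, 3, 11, 6, 4, 2, 5, 7, 8, 9, 1, 10]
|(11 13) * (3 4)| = 2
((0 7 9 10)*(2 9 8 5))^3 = ((0 7 8 5 2 9 10))^3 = (0 5 10 8 9 7 2)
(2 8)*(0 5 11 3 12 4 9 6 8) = (0 5 11 3 12 4 9 6 8 2) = [5, 1, 0, 12, 9, 11, 8, 7, 2, 6, 10, 3, 4]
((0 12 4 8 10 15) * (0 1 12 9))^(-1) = ((0 9)(1 12 4 8 10 15))^(-1) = (0 9)(1 15 10 8 4 12)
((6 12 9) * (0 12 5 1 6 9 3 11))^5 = ((0 12 3 11)(1 6 5))^5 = (0 12 3 11)(1 5 6)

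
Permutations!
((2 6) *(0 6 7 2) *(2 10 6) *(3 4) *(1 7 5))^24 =(0 1 6 5 10 2 7)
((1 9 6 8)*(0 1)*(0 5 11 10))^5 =(0 5 9 10 8 1 11 6)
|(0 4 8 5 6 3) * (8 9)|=7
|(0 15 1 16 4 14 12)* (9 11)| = 14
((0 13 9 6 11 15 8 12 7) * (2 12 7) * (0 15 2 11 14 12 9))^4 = ((0 13)(2 9 6 14 12 11)(7 15 8))^4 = (2 12 6)(7 15 8)(9 11 14)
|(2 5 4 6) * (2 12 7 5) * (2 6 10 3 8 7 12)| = 6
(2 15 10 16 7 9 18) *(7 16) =[0, 1, 15, 3, 4, 5, 6, 9, 8, 18, 7, 11, 12, 13, 14, 10, 16, 17, 2] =(2 15 10 7 9 18)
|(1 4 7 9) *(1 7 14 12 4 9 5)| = |(1 9 7 5)(4 14 12)| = 12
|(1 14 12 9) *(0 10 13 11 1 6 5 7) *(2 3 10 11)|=36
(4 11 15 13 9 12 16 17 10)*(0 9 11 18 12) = (0 9)(4 18 12 16 17 10)(11 15 13) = [9, 1, 2, 3, 18, 5, 6, 7, 8, 0, 4, 15, 16, 11, 14, 13, 17, 10, 12]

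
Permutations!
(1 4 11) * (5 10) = (1 4 11)(5 10) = [0, 4, 2, 3, 11, 10, 6, 7, 8, 9, 5, 1]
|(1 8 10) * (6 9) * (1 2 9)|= |(1 8 10 2 9 6)|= 6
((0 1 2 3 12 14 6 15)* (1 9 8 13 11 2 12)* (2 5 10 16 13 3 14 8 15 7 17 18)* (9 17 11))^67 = ((0 17 18 2 14 6 7 11 5 10 16 13 9 15)(1 12 8 3))^67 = (0 13 5 6 18 15 16 11 14 17 9 10 7 2)(1 3 8 12)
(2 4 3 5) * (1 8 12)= (1 8 12)(2 4 3 5)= [0, 8, 4, 5, 3, 2, 6, 7, 12, 9, 10, 11, 1]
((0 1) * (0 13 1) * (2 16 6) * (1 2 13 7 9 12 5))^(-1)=((1 7 9 12 5)(2 16 6 13))^(-1)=(1 5 12 9 7)(2 13 6 16)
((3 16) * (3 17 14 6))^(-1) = ((3 16 17 14 6))^(-1) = (3 6 14 17 16)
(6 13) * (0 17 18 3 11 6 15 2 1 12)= [17, 12, 1, 11, 4, 5, 13, 7, 8, 9, 10, 6, 0, 15, 14, 2, 16, 18, 3]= (0 17 18 3 11 6 13 15 2 1 12)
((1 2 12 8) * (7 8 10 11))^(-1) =(1 8 7 11 10 12 2)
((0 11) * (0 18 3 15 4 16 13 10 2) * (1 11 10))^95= (0 2 10)(1 13 16 4 15 3 18 11)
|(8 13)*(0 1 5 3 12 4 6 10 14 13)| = 11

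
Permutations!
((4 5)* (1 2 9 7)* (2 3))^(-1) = ((1 3 2 9 7)(4 5))^(-1) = (1 7 9 2 3)(4 5)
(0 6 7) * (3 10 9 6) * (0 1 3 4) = (0 4)(1 3 10 9 6 7) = [4, 3, 2, 10, 0, 5, 7, 1, 8, 6, 9]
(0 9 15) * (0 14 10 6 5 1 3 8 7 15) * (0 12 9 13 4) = (0 13 4)(1 3 8 7 15 14 10 6 5)(9 12) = [13, 3, 2, 8, 0, 1, 5, 15, 7, 12, 6, 11, 9, 4, 10, 14]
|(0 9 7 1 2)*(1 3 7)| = 4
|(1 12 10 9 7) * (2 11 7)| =|(1 12 10 9 2 11 7)| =7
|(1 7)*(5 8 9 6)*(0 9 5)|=6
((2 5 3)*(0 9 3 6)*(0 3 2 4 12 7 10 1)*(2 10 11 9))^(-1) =(0 1 10 9 11 7 12 4 3 6 5 2)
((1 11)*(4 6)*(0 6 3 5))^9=((0 6 4 3 5)(1 11))^9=(0 5 3 4 6)(1 11)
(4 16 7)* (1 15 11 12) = (1 15 11 12)(4 16 7) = [0, 15, 2, 3, 16, 5, 6, 4, 8, 9, 10, 12, 1, 13, 14, 11, 7]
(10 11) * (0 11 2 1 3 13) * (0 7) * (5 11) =(0 5 11 10 2 1 3 13 7) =[5, 3, 1, 13, 4, 11, 6, 0, 8, 9, 2, 10, 12, 7]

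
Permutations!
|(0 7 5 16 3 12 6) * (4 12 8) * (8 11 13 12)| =|(0 7 5 16 3 11 13 12 6)(4 8)| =18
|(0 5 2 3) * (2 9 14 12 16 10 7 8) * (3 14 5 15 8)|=|(0 15 8 2 14 12 16 10 7 3)(5 9)|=10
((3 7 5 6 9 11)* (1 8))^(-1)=((1 8)(3 7 5 6 9 11))^(-1)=(1 8)(3 11 9 6 5 7)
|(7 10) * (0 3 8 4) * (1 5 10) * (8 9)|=20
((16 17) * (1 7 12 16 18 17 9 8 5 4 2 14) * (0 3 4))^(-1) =((0 3 4 2 14 1 7 12 16 9 8 5)(17 18))^(-1) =(0 5 8 9 16 12 7 1 14 2 4 3)(17 18)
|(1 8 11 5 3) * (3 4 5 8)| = |(1 3)(4 5)(8 11)| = 2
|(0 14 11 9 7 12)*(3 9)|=7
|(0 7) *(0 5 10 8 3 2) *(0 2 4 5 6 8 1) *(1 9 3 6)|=|(0 7 1)(3 4 5 10 9)(6 8)|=30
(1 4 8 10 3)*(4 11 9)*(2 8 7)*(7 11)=(1 7 2 8 10 3)(4 11 9)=[0, 7, 8, 1, 11, 5, 6, 2, 10, 4, 3, 9]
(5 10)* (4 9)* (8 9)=(4 8 9)(5 10)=[0, 1, 2, 3, 8, 10, 6, 7, 9, 4, 5]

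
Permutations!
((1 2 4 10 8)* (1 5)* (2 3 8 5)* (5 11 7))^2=(1 8 4 11 5 3 2 10 7)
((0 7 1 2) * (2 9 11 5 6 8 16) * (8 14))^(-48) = (0 14 9 2 6 1 16 5 7 8 11)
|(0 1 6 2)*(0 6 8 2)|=|(0 1 8 2 6)|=5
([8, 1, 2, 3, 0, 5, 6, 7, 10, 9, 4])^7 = [4, 1, 2, 3, 10, 5, 6, 7, 0, 9, 8]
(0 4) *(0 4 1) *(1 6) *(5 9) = (0 6 1)(5 9) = [6, 0, 2, 3, 4, 9, 1, 7, 8, 5]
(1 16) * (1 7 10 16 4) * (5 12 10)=(1 4)(5 12 10 16 7)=[0, 4, 2, 3, 1, 12, 6, 5, 8, 9, 16, 11, 10, 13, 14, 15, 7]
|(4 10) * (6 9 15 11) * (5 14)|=4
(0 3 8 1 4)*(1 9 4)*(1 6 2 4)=(0 3 8 9 1 6 2 4)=[3, 6, 4, 8, 0, 5, 2, 7, 9, 1]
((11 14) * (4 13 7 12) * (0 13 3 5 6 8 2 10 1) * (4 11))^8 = (0 5 7 8 11 10 4)(1 3 13 6 12 2 14)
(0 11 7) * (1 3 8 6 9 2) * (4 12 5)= [11, 3, 1, 8, 12, 4, 9, 0, 6, 2, 10, 7, 5]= (0 11 7)(1 3 8 6 9 2)(4 12 5)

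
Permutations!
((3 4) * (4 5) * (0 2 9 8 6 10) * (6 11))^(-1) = ((0 2 9 8 11 6 10)(3 5 4))^(-1) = (0 10 6 11 8 9 2)(3 4 5)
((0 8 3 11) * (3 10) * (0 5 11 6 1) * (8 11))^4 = (0 10)(1 8)(3 11)(5 6)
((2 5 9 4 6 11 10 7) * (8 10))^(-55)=(2 7 10 8 11 6 4 9 5)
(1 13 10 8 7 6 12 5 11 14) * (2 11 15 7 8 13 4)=(1 4 2 11 14)(5 15 7 6 12)(10 13)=[0, 4, 11, 3, 2, 15, 12, 6, 8, 9, 13, 14, 5, 10, 1, 7]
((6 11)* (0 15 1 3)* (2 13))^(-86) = ((0 15 1 3)(2 13)(6 11))^(-86) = (0 1)(3 15)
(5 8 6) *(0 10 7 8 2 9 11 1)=[10, 0, 9, 3, 4, 2, 5, 8, 6, 11, 7, 1]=(0 10 7 8 6 5 2 9 11 1)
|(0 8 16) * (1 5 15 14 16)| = 7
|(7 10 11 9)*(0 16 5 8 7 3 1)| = 10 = |(0 16 5 8 7 10 11 9 3 1)|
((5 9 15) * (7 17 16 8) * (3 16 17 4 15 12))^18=(17)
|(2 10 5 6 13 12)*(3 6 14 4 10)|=|(2 3 6 13 12)(4 10 5 14)|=20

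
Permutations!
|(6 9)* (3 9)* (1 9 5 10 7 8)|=|(1 9 6 3 5 10 7 8)|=8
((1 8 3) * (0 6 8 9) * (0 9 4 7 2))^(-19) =((9)(0 6 8 3 1 4 7 2))^(-19) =(9)(0 4 8 2 1 6 7 3)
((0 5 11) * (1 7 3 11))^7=(0 5 1 7 3 11)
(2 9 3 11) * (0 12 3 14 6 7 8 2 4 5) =(0 12 3 11 4 5)(2 9 14 6 7 8) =[12, 1, 9, 11, 5, 0, 7, 8, 2, 14, 10, 4, 3, 13, 6]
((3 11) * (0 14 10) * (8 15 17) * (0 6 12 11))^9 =(17)(0 10 12 3 14 6 11)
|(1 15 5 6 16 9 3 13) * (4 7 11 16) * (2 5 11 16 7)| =|(1 15 11 7 16 9 3 13)(2 5 6 4)| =8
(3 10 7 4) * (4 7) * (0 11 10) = (0 11 10 4 3) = [11, 1, 2, 0, 3, 5, 6, 7, 8, 9, 4, 10]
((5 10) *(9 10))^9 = (10)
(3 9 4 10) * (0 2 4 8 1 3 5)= (0 2 4 10 5)(1 3 9 8)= [2, 3, 4, 9, 10, 0, 6, 7, 1, 8, 5]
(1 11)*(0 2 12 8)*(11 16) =[2, 16, 12, 3, 4, 5, 6, 7, 0, 9, 10, 1, 8, 13, 14, 15, 11] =(0 2 12 8)(1 16 11)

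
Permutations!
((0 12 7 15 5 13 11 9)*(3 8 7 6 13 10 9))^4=(0 11 15)(3 5 12)(6 8 10)(7 9 13)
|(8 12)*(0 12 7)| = 4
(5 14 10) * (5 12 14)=(10 12 14)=[0, 1, 2, 3, 4, 5, 6, 7, 8, 9, 12, 11, 14, 13, 10]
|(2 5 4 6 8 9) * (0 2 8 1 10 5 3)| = 30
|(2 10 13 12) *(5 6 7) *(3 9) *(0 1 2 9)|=|(0 1 2 10 13 12 9 3)(5 6 7)|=24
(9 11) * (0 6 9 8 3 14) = (0 6 9 11 8 3 14) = [6, 1, 2, 14, 4, 5, 9, 7, 3, 11, 10, 8, 12, 13, 0]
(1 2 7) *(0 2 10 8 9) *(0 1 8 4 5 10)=(0 2 7 8 9 1)(4 5 10)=[2, 0, 7, 3, 5, 10, 6, 8, 9, 1, 4]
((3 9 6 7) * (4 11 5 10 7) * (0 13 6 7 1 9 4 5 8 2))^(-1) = (0 2 8 11 4 3 7 9 1 10 5 6 13)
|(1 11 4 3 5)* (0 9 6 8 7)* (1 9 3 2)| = 28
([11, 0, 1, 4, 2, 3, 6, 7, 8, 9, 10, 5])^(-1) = [1, 2, 4, 5, 3, 11, 6, 7, 8, 9, 10, 0]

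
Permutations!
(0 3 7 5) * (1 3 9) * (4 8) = (0 9 1 3 7 5)(4 8) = [9, 3, 2, 7, 8, 0, 6, 5, 4, 1]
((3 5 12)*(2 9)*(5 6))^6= (3 5)(6 12)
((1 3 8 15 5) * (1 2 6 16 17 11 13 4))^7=(1 16 8 11 5 4 6 3 17 15 13 2)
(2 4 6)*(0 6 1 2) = (0 6)(1 2 4) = [6, 2, 4, 3, 1, 5, 0]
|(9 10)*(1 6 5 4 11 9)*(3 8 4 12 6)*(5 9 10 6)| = 6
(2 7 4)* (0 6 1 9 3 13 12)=(0 6 1 9 3 13 12)(2 7 4)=[6, 9, 7, 13, 2, 5, 1, 4, 8, 3, 10, 11, 0, 12]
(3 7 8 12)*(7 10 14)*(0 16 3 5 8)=(0 16 3 10 14 7)(5 8 12)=[16, 1, 2, 10, 4, 8, 6, 0, 12, 9, 14, 11, 5, 13, 7, 15, 3]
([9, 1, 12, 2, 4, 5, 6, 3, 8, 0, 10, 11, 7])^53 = (0 9)(2 12 7 3)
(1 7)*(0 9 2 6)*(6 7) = (0 9 2 7 1 6) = [9, 6, 7, 3, 4, 5, 0, 1, 8, 2]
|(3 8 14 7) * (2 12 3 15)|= |(2 12 3 8 14 7 15)|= 7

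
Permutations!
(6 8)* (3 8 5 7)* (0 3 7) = (0 3 8 6 5) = [3, 1, 2, 8, 4, 0, 5, 7, 6]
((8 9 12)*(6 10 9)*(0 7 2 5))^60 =(12)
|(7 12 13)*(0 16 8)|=3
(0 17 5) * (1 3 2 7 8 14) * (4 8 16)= (0 17 5)(1 3 2 7 16 4 8 14)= [17, 3, 7, 2, 8, 0, 6, 16, 14, 9, 10, 11, 12, 13, 1, 15, 4, 5]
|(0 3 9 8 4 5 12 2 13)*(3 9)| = 8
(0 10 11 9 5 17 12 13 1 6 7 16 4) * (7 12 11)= (0 10 7 16 4)(1 6 12 13)(5 17 11 9)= [10, 6, 2, 3, 0, 17, 12, 16, 8, 5, 7, 9, 13, 1, 14, 15, 4, 11]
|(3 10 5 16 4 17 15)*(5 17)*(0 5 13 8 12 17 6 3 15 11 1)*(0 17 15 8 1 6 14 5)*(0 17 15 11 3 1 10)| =|(0 17 3)(1 15 8 12 11 6)(4 13 10 14 5 16)| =6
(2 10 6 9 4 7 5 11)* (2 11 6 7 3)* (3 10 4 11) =(2 4 10 7 5 6 9 11 3) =[0, 1, 4, 2, 10, 6, 9, 5, 8, 11, 7, 3]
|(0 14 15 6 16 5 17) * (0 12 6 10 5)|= 9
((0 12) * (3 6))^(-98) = (12)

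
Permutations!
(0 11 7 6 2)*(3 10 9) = (0 11 7 6 2)(3 10 9) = [11, 1, 0, 10, 4, 5, 2, 6, 8, 3, 9, 7]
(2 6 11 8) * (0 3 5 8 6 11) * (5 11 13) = [3, 1, 13, 11, 4, 8, 0, 7, 2, 9, 10, 6, 12, 5] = (0 3 11 6)(2 13 5 8)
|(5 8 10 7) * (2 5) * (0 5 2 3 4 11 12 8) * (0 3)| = 9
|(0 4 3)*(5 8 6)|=3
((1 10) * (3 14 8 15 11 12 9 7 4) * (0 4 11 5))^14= ((0 4 3 14 8 15 5)(1 10)(7 11 12 9))^14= (15)(7 12)(9 11)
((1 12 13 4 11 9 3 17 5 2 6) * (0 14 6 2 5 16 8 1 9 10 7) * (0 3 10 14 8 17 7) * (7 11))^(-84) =((0 8 1 12 13 4 7 3 11 14 6 9 10)(16 17))^(-84) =(17)(0 3 8 11 1 14 12 6 13 9 4 10 7)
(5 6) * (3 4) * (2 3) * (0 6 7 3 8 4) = (0 6 5 7 3)(2 8 4) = [6, 1, 8, 0, 2, 7, 5, 3, 4]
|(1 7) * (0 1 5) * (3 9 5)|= 6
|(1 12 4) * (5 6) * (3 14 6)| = 12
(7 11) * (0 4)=(0 4)(7 11)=[4, 1, 2, 3, 0, 5, 6, 11, 8, 9, 10, 7]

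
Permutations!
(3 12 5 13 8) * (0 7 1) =(0 7 1)(3 12 5 13 8) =[7, 0, 2, 12, 4, 13, 6, 1, 3, 9, 10, 11, 5, 8]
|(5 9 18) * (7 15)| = 6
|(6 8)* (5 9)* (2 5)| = |(2 5 9)(6 8)| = 6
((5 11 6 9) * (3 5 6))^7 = ((3 5 11)(6 9))^7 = (3 5 11)(6 9)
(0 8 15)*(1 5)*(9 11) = (0 8 15)(1 5)(9 11) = [8, 5, 2, 3, 4, 1, 6, 7, 15, 11, 10, 9, 12, 13, 14, 0]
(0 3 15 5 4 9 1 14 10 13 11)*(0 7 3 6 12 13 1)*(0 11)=[6, 14, 2, 15, 9, 4, 12, 3, 8, 11, 1, 7, 13, 0, 10, 5]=(0 6 12 13)(1 14 10)(3 15 5 4 9 11 7)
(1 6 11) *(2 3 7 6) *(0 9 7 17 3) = (0 9 7 6 11 1 2)(3 17) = [9, 2, 0, 17, 4, 5, 11, 6, 8, 7, 10, 1, 12, 13, 14, 15, 16, 3]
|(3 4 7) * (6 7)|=4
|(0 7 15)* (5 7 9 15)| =6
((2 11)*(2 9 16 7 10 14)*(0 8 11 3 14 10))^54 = (16)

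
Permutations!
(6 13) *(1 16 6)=(1 16 6 13)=[0, 16, 2, 3, 4, 5, 13, 7, 8, 9, 10, 11, 12, 1, 14, 15, 6]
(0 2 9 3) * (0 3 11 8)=(0 2 9 11 8)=[2, 1, 9, 3, 4, 5, 6, 7, 0, 11, 10, 8]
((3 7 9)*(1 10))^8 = ((1 10)(3 7 9))^8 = (10)(3 9 7)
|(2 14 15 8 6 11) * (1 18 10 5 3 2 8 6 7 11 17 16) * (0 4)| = |(0 4)(1 18 10 5 3 2 14 15 6 17 16)(7 11 8)| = 66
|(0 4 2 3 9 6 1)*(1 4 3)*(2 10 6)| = |(0 3 9 2 1)(4 10 6)| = 15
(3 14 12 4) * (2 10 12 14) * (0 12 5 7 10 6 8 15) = (0 12 4 3 2 6 8 15)(5 7 10) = [12, 1, 6, 2, 3, 7, 8, 10, 15, 9, 5, 11, 4, 13, 14, 0]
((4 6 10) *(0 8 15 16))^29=((0 8 15 16)(4 6 10))^29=(0 8 15 16)(4 10 6)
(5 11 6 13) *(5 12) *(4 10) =(4 10)(5 11 6 13 12) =[0, 1, 2, 3, 10, 11, 13, 7, 8, 9, 4, 6, 5, 12]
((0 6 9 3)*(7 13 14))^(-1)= ((0 6 9 3)(7 13 14))^(-1)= (0 3 9 6)(7 14 13)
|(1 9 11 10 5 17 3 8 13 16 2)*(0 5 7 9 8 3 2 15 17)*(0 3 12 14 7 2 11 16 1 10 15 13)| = 66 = |(0 5 3 12 14 7 9 16 13 1 8)(2 10)(11 15 17)|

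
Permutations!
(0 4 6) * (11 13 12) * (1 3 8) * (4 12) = (0 12 11 13 4 6)(1 3 8) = [12, 3, 2, 8, 6, 5, 0, 7, 1, 9, 10, 13, 11, 4]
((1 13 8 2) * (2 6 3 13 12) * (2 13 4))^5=(1 3 13 2 6 12 4 8)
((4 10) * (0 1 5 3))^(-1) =(0 3 5 1)(4 10)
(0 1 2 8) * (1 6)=(0 6 1 2 8)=[6, 2, 8, 3, 4, 5, 1, 7, 0]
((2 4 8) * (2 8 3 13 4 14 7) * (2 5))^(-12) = (14)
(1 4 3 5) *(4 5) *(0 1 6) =(0 1 5 6)(3 4) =[1, 5, 2, 4, 3, 6, 0]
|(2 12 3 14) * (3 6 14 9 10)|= 12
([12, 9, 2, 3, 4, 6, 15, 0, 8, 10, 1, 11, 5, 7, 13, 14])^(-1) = (0 7 13 14 15 6 5 12)(1 10 9)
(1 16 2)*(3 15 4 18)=(1 16 2)(3 15 4 18)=[0, 16, 1, 15, 18, 5, 6, 7, 8, 9, 10, 11, 12, 13, 14, 4, 2, 17, 3]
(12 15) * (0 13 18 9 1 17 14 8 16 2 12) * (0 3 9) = (0 13 18)(1 17 14 8 16 2 12 15 3 9) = [13, 17, 12, 9, 4, 5, 6, 7, 16, 1, 10, 11, 15, 18, 8, 3, 2, 14, 0]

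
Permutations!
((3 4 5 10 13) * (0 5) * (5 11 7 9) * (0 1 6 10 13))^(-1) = ((0 11 7 9 5 13 3 4 1 6 10))^(-1) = (0 10 6 1 4 3 13 5 9 7 11)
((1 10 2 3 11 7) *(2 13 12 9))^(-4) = (1 2 10 3 13 11 12 7 9)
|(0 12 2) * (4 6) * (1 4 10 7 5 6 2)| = |(0 12 1 4 2)(5 6 10 7)| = 20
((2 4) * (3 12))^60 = ((2 4)(3 12))^60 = (12)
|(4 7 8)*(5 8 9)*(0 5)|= 6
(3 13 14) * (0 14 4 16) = (0 14 3 13 4 16) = [14, 1, 2, 13, 16, 5, 6, 7, 8, 9, 10, 11, 12, 4, 3, 15, 0]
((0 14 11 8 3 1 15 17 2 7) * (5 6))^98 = ((0 14 11 8 3 1 15 17 2 7)(5 6))^98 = (0 2 15 3 11)(1 8 14 7 17)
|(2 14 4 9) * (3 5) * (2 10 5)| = 7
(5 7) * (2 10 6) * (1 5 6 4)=(1 5 7 6 2 10 4)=[0, 5, 10, 3, 1, 7, 2, 6, 8, 9, 4]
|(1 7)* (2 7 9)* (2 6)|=5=|(1 9 6 2 7)|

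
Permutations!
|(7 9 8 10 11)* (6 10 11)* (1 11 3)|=|(1 11 7 9 8 3)(6 10)|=6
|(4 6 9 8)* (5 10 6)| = 6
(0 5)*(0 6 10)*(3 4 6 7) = (0 5 7 3 4 6 10) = [5, 1, 2, 4, 6, 7, 10, 3, 8, 9, 0]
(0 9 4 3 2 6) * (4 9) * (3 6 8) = (9)(0 4 6)(2 8 3) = [4, 1, 8, 2, 6, 5, 0, 7, 3, 9]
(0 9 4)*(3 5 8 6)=(0 9 4)(3 5 8 6)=[9, 1, 2, 5, 0, 8, 3, 7, 6, 4]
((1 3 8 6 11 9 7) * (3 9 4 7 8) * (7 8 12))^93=(1 9 12 7)(4 8 6 11)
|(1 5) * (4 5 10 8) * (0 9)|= |(0 9)(1 10 8 4 5)|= 10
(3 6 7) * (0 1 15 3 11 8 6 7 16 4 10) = (0 1 15 3 7 11 8 6 16 4 10) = [1, 15, 2, 7, 10, 5, 16, 11, 6, 9, 0, 8, 12, 13, 14, 3, 4]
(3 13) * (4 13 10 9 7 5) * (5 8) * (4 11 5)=(3 10 9 7 8 4 13)(5 11)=[0, 1, 2, 10, 13, 11, 6, 8, 4, 7, 9, 5, 12, 3]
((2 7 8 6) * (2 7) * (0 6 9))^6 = (0 6 7 8 9)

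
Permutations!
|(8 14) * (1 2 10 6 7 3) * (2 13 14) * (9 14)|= |(1 13 9 14 8 2 10 6 7 3)|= 10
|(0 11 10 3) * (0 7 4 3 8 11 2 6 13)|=12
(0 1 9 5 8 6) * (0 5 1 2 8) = (0 2 8 6 5)(1 9) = [2, 9, 8, 3, 4, 0, 5, 7, 6, 1]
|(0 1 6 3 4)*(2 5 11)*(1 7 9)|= 21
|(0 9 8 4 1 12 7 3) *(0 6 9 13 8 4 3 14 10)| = 12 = |(0 13 8 3 6 9 4 1 12 7 14 10)|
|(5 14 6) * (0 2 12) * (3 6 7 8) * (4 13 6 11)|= |(0 2 12)(3 11 4 13 6 5 14 7 8)|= 9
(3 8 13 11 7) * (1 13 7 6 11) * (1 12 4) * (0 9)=[9, 13, 2, 8, 1, 5, 11, 3, 7, 0, 10, 6, 4, 12]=(0 9)(1 13 12 4)(3 8 7)(6 11)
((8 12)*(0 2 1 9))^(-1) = (0 9 1 2)(8 12)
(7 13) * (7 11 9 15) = [0, 1, 2, 3, 4, 5, 6, 13, 8, 15, 10, 9, 12, 11, 14, 7] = (7 13 11 9 15)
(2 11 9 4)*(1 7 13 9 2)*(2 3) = (1 7 13 9 4)(2 11 3) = [0, 7, 11, 2, 1, 5, 6, 13, 8, 4, 10, 3, 12, 9]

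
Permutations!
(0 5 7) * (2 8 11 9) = (0 5 7)(2 8 11 9) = [5, 1, 8, 3, 4, 7, 6, 0, 11, 2, 10, 9]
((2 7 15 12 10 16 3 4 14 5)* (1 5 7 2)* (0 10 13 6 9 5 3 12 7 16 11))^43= (0 10 11)(1 14 13 5 4 12 9 3 16 6)(7 15)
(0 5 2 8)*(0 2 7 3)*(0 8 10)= (0 5 7 3 8 2 10)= [5, 1, 10, 8, 4, 7, 6, 3, 2, 9, 0]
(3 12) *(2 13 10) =(2 13 10)(3 12) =[0, 1, 13, 12, 4, 5, 6, 7, 8, 9, 2, 11, 3, 10]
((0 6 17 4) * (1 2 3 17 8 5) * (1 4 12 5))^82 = (0 8 2 17 5)(1 3 12 4 6)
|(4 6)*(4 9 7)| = 4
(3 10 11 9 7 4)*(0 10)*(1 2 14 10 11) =(0 11 9 7 4 3)(1 2 14 10) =[11, 2, 14, 0, 3, 5, 6, 4, 8, 7, 1, 9, 12, 13, 10]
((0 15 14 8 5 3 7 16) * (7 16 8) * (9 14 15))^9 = (0 9 14 7 8 5 3 16)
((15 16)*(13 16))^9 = (16)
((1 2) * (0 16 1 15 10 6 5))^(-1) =((0 16 1 2 15 10 6 5))^(-1) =(0 5 6 10 15 2 1 16)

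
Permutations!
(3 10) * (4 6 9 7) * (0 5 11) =(0 5 11)(3 10)(4 6 9 7) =[5, 1, 2, 10, 6, 11, 9, 4, 8, 7, 3, 0]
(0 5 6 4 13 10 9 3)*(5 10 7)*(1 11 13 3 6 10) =[1, 11, 2, 0, 3, 10, 4, 5, 8, 6, 9, 13, 12, 7] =(0 1 11 13 7 5 10 9 6 4 3)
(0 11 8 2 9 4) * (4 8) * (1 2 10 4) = (0 11 1 2 9 8 10 4) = [11, 2, 9, 3, 0, 5, 6, 7, 10, 8, 4, 1]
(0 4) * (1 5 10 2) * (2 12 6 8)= [4, 5, 1, 3, 0, 10, 8, 7, 2, 9, 12, 11, 6]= (0 4)(1 5 10 12 6 8 2)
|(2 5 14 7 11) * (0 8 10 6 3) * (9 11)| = |(0 8 10 6 3)(2 5 14 7 9 11)| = 30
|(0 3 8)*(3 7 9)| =5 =|(0 7 9 3 8)|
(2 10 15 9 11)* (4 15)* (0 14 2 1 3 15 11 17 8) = (0 14 2 10 4 11 1 3 15 9 17 8) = [14, 3, 10, 15, 11, 5, 6, 7, 0, 17, 4, 1, 12, 13, 2, 9, 16, 8]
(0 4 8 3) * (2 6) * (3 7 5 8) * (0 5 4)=(2 6)(3 5 8 7 4)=[0, 1, 6, 5, 3, 8, 2, 4, 7]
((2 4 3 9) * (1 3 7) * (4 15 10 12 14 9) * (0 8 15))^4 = (0 12)(2 10)(8 14)(9 15)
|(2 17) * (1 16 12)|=6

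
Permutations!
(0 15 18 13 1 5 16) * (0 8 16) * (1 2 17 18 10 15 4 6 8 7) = (0 4 6 8 16 7 1 5)(2 17 18 13)(10 15) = [4, 5, 17, 3, 6, 0, 8, 1, 16, 9, 15, 11, 12, 2, 14, 10, 7, 18, 13]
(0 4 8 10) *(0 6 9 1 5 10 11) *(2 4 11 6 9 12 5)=(0 11)(1 2 4 8 6 12 5 10 9)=[11, 2, 4, 3, 8, 10, 12, 7, 6, 1, 9, 0, 5]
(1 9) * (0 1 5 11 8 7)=(0 1 9 5 11 8 7)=[1, 9, 2, 3, 4, 11, 6, 0, 7, 5, 10, 8]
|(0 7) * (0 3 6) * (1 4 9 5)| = 4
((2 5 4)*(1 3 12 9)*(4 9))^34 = ((1 3 12 4 2 5 9))^34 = (1 9 5 2 4 12 3)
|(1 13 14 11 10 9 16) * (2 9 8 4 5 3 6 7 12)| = 15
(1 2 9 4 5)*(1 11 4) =[0, 2, 9, 3, 5, 11, 6, 7, 8, 1, 10, 4] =(1 2 9)(4 5 11)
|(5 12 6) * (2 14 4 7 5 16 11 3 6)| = |(2 14 4 7 5 12)(3 6 16 11)| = 12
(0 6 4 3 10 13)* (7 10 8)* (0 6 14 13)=(0 14 13 6 4 3 8 7 10)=[14, 1, 2, 8, 3, 5, 4, 10, 7, 9, 0, 11, 12, 6, 13]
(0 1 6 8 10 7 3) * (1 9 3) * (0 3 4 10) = (0 9 4 10 7 1 6 8) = [9, 6, 2, 3, 10, 5, 8, 1, 0, 4, 7]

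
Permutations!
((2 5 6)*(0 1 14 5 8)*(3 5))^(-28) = ((0 1 14 3 5 6 2 8))^(-28) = (0 5)(1 6)(2 14)(3 8)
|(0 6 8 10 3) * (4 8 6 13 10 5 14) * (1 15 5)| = 12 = |(0 13 10 3)(1 15 5 14 4 8)|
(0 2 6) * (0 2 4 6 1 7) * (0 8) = [4, 7, 1, 3, 6, 5, 2, 8, 0] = (0 4 6 2 1 7 8)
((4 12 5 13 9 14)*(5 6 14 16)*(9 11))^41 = ((4 12 6 14)(5 13 11 9 16))^41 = (4 12 6 14)(5 13 11 9 16)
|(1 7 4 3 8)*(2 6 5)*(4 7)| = |(1 4 3 8)(2 6 5)| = 12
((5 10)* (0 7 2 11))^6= (0 2)(7 11)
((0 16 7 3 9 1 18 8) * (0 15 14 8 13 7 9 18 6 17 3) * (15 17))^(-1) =((0 16 9 1 6 15 14 8 17 3 18 13 7))^(-1) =(0 7 13 18 3 17 8 14 15 6 1 9 16)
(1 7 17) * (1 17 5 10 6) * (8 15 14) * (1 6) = [0, 7, 2, 3, 4, 10, 6, 5, 15, 9, 1, 11, 12, 13, 8, 14, 16, 17] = (17)(1 7 5 10)(8 15 14)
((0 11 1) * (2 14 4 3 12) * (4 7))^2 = (0 1 11)(2 7 3)(4 12 14)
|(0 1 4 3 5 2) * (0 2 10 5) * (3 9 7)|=6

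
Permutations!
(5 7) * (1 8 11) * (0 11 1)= (0 11)(1 8)(5 7)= [11, 8, 2, 3, 4, 7, 6, 5, 1, 9, 10, 0]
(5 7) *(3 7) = (3 7 5) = [0, 1, 2, 7, 4, 3, 6, 5]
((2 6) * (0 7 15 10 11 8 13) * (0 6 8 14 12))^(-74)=((0 7 15 10 11 14 12)(2 8 13 6))^(-74)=(0 10 12 15 14 7 11)(2 13)(6 8)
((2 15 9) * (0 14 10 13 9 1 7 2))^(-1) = ((0 14 10 13 9)(1 7 2 15))^(-1) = (0 9 13 10 14)(1 15 2 7)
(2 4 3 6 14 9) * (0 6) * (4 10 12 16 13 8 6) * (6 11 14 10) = [4, 1, 6, 0, 3, 5, 10, 7, 11, 2, 12, 14, 16, 8, 9, 15, 13] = (0 4 3)(2 6 10 12 16 13 8 11 14 9)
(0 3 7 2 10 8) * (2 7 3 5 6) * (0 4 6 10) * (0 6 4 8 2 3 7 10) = (0 5)(2 6 3 7 10) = [5, 1, 6, 7, 4, 0, 3, 10, 8, 9, 2]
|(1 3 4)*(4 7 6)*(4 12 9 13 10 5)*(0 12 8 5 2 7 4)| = |(0 12 9 13 10 2 7 6 8 5)(1 3 4)| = 30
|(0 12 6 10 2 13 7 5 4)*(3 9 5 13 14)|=10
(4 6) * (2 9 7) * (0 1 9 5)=[1, 9, 5, 3, 6, 0, 4, 2, 8, 7]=(0 1 9 7 2 5)(4 6)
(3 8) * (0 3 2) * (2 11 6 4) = (0 3 8 11 6 4 2) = [3, 1, 0, 8, 2, 5, 4, 7, 11, 9, 10, 6]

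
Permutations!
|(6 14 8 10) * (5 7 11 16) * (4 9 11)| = 12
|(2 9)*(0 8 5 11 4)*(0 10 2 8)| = 7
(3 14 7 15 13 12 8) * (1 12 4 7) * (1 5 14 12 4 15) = [0, 4, 2, 12, 7, 14, 6, 1, 3, 9, 10, 11, 8, 15, 5, 13] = (1 4 7)(3 12 8)(5 14)(13 15)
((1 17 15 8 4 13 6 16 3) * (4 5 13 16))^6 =(1 6 15 16 5)(3 13 17 4 8)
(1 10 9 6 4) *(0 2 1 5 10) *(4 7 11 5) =(0 2 1)(5 10 9 6 7 11) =[2, 0, 1, 3, 4, 10, 7, 11, 8, 6, 9, 5]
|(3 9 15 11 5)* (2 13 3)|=7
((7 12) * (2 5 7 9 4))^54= ((2 5 7 12 9 4))^54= (12)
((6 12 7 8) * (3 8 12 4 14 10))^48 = (14)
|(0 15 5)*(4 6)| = |(0 15 5)(4 6)| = 6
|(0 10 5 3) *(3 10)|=2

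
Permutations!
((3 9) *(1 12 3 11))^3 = ((1 12 3 9 11))^3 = (1 9 12 11 3)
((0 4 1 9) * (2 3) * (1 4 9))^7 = ((0 9)(2 3))^7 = (0 9)(2 3)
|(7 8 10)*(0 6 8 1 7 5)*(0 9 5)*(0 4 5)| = |(0 6 8 10 4 5 9)(1 7)| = 14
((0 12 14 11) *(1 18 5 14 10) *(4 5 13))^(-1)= ((0 12 10 1 18 13 4 5 14 11))^(-1)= (0 11 14 5 4 13 18 1 10 12)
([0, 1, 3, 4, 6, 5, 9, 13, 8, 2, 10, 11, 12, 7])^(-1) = [0, 1, 9, 2, 3, 5, 4, 13, 8, 6, 10, 11, 12, 7]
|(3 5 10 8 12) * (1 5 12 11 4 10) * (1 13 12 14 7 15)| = |(1 5 13 12 3 14 7 15)(4 10 8 11)| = 8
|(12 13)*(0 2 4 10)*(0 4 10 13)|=|(0 2 10 4 13 12)|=6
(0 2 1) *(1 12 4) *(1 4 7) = (0 2 12 7 1) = [2, 0, 12, 3, 4, 5, 6, 1, 8, 9, 10, 11, 7]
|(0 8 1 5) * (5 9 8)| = 6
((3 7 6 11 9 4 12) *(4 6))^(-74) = ((3 7 4 12)(6 11 9))^(-74) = (3 4)(6 11 9)(7 12)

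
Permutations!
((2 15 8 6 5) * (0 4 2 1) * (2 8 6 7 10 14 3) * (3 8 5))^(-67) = ((0 4 5 1)(2 15 6 3)(7 10 14 8))^(-67) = (0 4 5 1)(2 15 6 3)(7 10 14 8)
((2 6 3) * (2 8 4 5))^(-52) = (2 3 4)(5 6 8)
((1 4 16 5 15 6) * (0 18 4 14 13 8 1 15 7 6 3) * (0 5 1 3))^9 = ((0 18 4 16 1 14 13 8 3 5 7 6 15))^9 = (0 5 14 18 7 13 4 6 8 16 15 3 1)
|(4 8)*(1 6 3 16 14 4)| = 7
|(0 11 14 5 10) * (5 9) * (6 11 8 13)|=9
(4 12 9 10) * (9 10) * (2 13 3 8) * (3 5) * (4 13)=(2 4 12 10 13 5 3 8)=[0, 1, 4, 8, 12, 3, 6, 7, 2, 9, 13, 11, 10, 5]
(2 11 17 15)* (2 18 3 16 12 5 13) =(2 11 17 15 18 3 16 12 5 13) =[0, 1, 11, 16, 4, 13, 6, 7, 8, 9, 10, 17, 5, 2, 14, 18, 12, 15, 3]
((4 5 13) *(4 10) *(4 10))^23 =((4 5 13))^23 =(4 13 5)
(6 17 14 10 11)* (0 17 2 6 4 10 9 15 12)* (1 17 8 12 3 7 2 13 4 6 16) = [8, 17, 16, 7, 10, 5, 13, 2, 12, 15, 11, 6, 0, 4, 9, 3, 1, 14] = (0 8 12)(1 17 14 9 15 3 7 2 16)(4 10 11 6 13)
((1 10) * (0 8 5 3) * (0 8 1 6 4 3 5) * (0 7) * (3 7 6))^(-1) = (0 7 4 6 8 3 10 1)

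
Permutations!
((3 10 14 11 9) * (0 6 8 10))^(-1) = (0 3 9 11 14 10 8 6)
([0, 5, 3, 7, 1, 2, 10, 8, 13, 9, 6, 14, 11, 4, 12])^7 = (1 4 13 8 7 3 2 5)(6 10)(11 14 12)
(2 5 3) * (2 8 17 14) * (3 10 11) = [0, 1, 5, 8, 4, 10, 6, 7, 17, 9, 11, 3, 12, 13, 2, 15, 16, 14] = (2 5 10 11 3 8 17 14)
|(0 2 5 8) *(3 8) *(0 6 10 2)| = |(2 5 3 8 6 10)| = 6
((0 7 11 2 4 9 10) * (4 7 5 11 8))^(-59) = ((0 5 11 2 7 8 4 9 10))^(-59) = (0 7 10 2 9 11 4 5 8)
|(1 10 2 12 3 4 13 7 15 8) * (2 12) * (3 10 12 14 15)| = 12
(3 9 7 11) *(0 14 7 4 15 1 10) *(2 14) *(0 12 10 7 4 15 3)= (0 2 14 4 3 9 15 1 7 11)(10 12)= [2, 7, 14, 9, 3, 5, 6, 11, 8, 15, 12, 0, 10, 13, 4, 1]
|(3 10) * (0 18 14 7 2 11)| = |(0 18 14 7 2 11)(3 10)| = 6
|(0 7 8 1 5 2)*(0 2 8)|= |(0 7)(1 5 8)|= 6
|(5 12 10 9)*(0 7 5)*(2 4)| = |(0 7 5 12 10 9)(2 4)| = 6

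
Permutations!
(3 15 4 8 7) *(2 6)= (2 6)(3 15 4 8 7)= [0, 1, 6, 15, 8, 5, 2, 3, 7, 9, 10, 11, 12, 13, 14, 4]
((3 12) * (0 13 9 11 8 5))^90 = ((0 13 9 11 8 5)(3 12))^90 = (13)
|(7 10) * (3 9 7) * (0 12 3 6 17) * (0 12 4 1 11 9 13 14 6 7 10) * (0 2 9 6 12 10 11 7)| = |(0 4 1 7 2 9 11 6 17 10)(3 13 14 12)| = 20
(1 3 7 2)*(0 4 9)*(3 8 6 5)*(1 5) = (0 4 9)(1 8 6)(2 5 3 7) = [4, 8, 5, 7, 9, 3, 1, 2, 6, 0]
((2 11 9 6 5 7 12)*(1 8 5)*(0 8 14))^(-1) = ((0 8 5 7 12 2 11 9 6 1 14))^(-1) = (0 14 1 6 9 11 2 12 7 5 8)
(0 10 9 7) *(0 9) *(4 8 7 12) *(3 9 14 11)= [10, 1, 2, 9, 8, 5, 6, 14, 7, 12, 0, 3, 4, 13, 11]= (0 10)(3 9 12 4 8 7 14 11)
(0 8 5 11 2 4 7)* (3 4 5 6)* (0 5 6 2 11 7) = (11)(0 8 2 6 3 4)(5 7) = [8, 1, 6, 4, 0, 7, 3, 5, 2, 9, 10, 11]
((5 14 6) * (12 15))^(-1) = (5 6 14)(12 15)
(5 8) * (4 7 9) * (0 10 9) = (0 10 9 4 7)(5 8) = [10, 1, 2, 3, 7, 8, 6, 0, 5, 4, 9]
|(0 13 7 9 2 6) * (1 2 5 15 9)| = |(0 13 7 1 2 6)(5 15 9)| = 6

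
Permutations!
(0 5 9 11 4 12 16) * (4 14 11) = [5, 1, 2, 3, 12, 9, 6, 7, 8, 4, 10, 14, 16, 13, 11, 15, 0] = (0 5 9 4 12 16)(11 14)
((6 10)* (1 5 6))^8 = ((1 5 6 10))^8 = (10)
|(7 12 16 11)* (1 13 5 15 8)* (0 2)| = 20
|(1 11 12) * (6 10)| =6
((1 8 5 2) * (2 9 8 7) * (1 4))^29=(1 7 2 4)(5 8 9)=((1 7 2 4)(5 9 8))^29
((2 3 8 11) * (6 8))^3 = (2 8 3 11 6)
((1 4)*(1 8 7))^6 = (1 8)(4 7)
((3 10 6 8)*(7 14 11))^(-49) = ((3 10 6 8)(7 14 11))^(-49) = (3 8 6 10)(7 11 14)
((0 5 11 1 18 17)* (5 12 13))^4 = (0 11)(1 12)(5 17)(13 18)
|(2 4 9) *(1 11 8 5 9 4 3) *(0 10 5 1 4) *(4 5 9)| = 21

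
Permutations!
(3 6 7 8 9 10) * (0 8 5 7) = (0 8 9 10 3 6)(5 7) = [8, 1, 2, 6, 4, 7, 0, 5, 9, 10, 3]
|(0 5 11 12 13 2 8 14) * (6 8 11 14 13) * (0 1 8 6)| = |(0 5 14 1 8 13 2 11 12)| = 9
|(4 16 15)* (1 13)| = |(1 13)(4 16 15)| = 6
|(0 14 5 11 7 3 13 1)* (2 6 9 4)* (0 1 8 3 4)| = 9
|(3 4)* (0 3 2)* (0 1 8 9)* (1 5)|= 8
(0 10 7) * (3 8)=(0 10 7)(3 8)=[10, 1, 2, 8, 4, 5, 6, 0, 3, 9, 7]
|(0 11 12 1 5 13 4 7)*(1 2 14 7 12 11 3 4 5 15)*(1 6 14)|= |(0 3 4 12 2 1 15 6 14 7)(5 13)|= 10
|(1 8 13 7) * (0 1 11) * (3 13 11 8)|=|(0 1 3 13 7 8 11)|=7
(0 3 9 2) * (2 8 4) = (0 3 9 8 4 2) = [3, 1, 0, 9, 2, 5, 6, 7, 4, 8]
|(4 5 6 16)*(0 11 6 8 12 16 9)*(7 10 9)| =|(0 11 6 7 10 9)(4 5 8 12 16)| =30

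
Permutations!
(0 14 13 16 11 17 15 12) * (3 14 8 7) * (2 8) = (0 2 8 7 3 14 13 16 11 17 15 12) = [2, 1, 8, 14, 4, 5, 6, 3, 7, 9, 10, 17, 0, 16, 13, 12, 11, 15]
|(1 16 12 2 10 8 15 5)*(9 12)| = |(1 16 9 12 2 10 8 15 5)| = 9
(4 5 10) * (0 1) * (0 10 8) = [1, 10, 2, 3, 5, 8, 6, 7, 0, 9, 4] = (0 1 10 4 5 8)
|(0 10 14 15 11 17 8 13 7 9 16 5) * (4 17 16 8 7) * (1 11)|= |(0 10 14 15 1 11 16 5)(4 17 7 9 8 13)|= 24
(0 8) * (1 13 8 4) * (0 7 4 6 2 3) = [6, 13, 3, 0, 1, 5, 2, 4, 7, 9, 10, 11, 12, 8] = (0 6 2 3)(1 13 8 7 4)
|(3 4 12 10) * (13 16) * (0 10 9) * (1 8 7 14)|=12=|(0 10 3 4 12 9)(1 8 7 14)(13 16)|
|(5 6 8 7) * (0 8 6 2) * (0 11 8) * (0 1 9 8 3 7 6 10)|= 30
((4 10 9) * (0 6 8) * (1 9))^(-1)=(0 8 6)(1 10 4 9)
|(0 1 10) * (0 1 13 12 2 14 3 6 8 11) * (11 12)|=|(0 13 11)(1 10)(2 14 3 6 8 12)|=6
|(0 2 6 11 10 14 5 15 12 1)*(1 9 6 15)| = 11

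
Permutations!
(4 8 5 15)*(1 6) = [0, 6, 2, 3, 8, 15, 1, 7, 5, 9, 10, 11, 12, 13, 14, 4] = (1 6)(4 8 5 15)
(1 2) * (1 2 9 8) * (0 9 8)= [9, 8, 2, 3, 4, 5, 6, 7, 1, 0]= (0 9)(1 8)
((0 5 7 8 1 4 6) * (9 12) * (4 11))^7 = (0 6 4 11 1 8 7 5)(9 12)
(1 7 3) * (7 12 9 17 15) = (1 12 9 17 15 7 3) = [0, 12, 2, 1, 4, 5, 6, 3, 8, 17, 10, 11, 9, 13, 14, 7, 16, 15]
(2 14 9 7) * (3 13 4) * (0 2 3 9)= (0 2 14)(3 13 4 9 7)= [2, 1, 14, 13, 9, 5, 6, 3, 8, 7, 10, 11, 12, 4, 0]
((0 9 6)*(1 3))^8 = ((0 9 6)(1 3))^8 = (0 6 9)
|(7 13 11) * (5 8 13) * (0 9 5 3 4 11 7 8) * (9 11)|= |(0 11 8 13 7 3 4 9 5)|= 9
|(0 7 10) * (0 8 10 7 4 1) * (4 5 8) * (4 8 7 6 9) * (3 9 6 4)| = 10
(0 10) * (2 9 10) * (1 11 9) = (0 2 1 11 9 10) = [2, 11, 1, 3, 4, 5, 6, 7, 8, 10, 0, 9]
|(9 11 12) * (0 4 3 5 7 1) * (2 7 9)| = |(0 4 3 5 9 11 12 2 7 1)| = 10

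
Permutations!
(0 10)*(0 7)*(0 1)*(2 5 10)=(0 2 5 10 7 1)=[2, 0, 5, 3, 4, 10, 6, 1, 8, 9, 7]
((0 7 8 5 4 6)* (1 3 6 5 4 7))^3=((0 1 3 6)(4 5 7 8))^3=(0 6 3 1)(4 8 7 5)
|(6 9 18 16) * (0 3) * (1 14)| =4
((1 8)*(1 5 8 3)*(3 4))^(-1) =(1 3 4)(5 8)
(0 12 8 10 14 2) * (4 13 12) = (0 4 13 12 8 10 14 2) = [4, 1, 0, 3, 13, 5, 6, 7, 10, 9, 14, 11, 8, 12, 2]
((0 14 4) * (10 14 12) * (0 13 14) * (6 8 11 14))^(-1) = (0 10 12)(4 14 11 8 6 13)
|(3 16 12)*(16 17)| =4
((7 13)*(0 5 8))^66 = (13)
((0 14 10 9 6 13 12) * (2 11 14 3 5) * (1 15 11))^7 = (0 14 3 10 5 9 2 6 1 13 15 12 11)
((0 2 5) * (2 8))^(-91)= (0 8 2 5)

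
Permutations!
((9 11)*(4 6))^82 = ((4 6)(9 11))^82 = (11)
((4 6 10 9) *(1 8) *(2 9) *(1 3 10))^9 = ((1 8 3 10 2 9 4 6))^9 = (1 8 3 10 2 9 4 6)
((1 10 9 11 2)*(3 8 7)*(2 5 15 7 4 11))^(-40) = ((1 10 9 2)(3 8 4 11 5 15 7))^(-40) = (3 4 5 7 8 11 15)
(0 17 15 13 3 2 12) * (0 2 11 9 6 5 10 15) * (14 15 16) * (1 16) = (0 17)(1 16 14 15 13 3 11 9 6 5 10)(2 12) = [17, 16, 12, 11, 4, 10, 5, 7, 8, 6, 1, 9, 2, 3, 15, 13, 14, 0]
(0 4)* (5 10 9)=(0 4)(5 10 9)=[4, 1, 2, 3, 0, 10, 6, 7, 8, 5, 9]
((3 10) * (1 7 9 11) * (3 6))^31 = (1 11 9 7)(3 10 6) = ((1 7 9 11)(3 10 6))^31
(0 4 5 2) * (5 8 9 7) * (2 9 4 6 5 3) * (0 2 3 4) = (0 6 5 9 7 4 8) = [6, 1, 2, 3, 8, 9, 5, 4, 0, 7]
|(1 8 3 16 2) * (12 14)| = 10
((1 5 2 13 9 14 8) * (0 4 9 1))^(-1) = ((0 4 9 14 8)(1 5 2 13))^(-1) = (0 8 14 9 4)(1 13 2 5)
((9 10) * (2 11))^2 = (11)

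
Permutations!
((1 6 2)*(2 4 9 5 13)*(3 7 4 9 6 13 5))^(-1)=((1 13 2)(3 7 4 6 9))^(-1)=(1 2 13)(3 9 6 4 7)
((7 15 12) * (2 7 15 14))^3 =(12 15)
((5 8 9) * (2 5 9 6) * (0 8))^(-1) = (9)(0 5 2 6 8)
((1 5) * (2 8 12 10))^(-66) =((1 5)(2 8 12 10))^(-66) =(2 12)(8 10)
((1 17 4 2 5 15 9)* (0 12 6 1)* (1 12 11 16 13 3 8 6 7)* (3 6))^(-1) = ((0 11 16 13 6 12 7 1 17 4 2 5 15 9)(3 8))^(-1) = (0 9 15 5 2 4 17 1 7 12 6 13 16 11)(3 8)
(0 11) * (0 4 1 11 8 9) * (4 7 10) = (0 8 9)(1 11 7 10 4) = [8, 11, 2, 3, 1, 5, 6, 10, 9, 0, 4, 7]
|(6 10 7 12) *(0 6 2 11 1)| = |(0 6 10 7 12 2 11 1)| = 8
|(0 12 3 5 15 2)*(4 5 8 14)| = 9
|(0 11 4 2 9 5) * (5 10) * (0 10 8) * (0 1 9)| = |(0 11 4 2)(1 9 8)(5 10)| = 12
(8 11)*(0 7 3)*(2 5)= [7, 1, 5, 0, 4, 2, 6, 3, 11, 9, 10, 8]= (0 7 3)(2 5)(8 11)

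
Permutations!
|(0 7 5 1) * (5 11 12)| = 6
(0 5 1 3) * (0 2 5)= (1 3 2 5)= [0, 3, 5, 2, 4, 1]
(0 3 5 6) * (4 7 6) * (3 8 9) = (0 8 9 3 5 4 7 6) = [8, 1, 2, 5, 7, 4, 0, 6, 9, 3]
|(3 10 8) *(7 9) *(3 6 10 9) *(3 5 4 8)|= 8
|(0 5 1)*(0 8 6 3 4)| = |(0 5 1 8 6 3 4)| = 7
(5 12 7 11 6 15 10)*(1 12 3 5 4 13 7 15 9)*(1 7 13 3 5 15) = (1 12)(3 15 10 4)(6 9 7 11) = [0, 12, 2, 15, 3, 5, 9, 11, 8, 7, 4, 6, 1, 13, 14, 10]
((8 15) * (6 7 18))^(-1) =(6 18 7)(8 15) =((6 7 18)(8 15))^(-1)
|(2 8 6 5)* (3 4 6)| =6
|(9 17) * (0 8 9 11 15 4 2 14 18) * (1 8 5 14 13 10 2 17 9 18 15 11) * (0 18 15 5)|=|(18)(1 8 15 4 17)(2 13 10)(5 14)|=30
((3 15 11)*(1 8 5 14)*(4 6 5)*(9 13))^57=((1 8 4 6 5 14)(3 15 11)(9 13))^57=(15)(1 6)(4 14)(5 8)(9 13)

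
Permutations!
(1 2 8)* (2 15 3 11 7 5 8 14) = (1 15 3 11 7 5 8)(2 14) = [0, 15, 14, 11, 4, 8, 6, 5, 1, 9, 10, 7, 12, 13, 2, 3]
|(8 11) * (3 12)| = |(3 12)(8 11)| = 2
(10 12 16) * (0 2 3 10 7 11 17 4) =(0 2 3 10 12 16 7 11 17 4) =[2, 1, 3, 10, 0, 5, 6, 11, 8, 9, 12, 17, 16, 13, 14, 15, 7, 4]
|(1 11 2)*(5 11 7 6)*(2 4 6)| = |(1 7 2)(4 6 5 11)| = 12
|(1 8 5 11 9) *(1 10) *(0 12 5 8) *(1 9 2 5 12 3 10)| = 15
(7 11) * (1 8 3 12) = (1 8 3 12)(7 11) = [0, 8, 2, 12, 4, 5, 6, 11, 3, 9, 10, 7, 1]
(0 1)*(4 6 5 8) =[1, 0, 2, 3, 6, 8, 5, 7, 4] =(0 1)(4 6 5 8)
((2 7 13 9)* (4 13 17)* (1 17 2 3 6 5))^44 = (1 9)(3 17)(4 6)(5 13)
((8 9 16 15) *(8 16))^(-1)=(8 9)(15 16)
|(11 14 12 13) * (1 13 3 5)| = |(1 13 11 14 12 3 5)| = 7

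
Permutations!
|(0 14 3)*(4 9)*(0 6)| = |(0 14 3 6)(4 9)| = 4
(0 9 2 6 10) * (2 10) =(0 9 10)(2 6) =[9, 1, 6, 3, 4, 5, 2, 7, 8, 10, 0]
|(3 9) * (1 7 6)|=6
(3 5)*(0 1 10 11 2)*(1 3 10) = (0 3 5 10 11 2) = [3, 1, 0, 5, 4, 10, 6, 7, 8, 9, 11, 2]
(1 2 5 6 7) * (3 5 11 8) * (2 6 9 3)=(1 6 7)(2 11 8)(3 5 9)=[0, 6, 11, 5, 4, 9, 7, 1, 2, 3, 10, 8]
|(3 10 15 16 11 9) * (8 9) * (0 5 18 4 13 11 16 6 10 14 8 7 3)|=33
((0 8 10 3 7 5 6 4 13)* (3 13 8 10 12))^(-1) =(0 13 10)(3 12 8 4 6 5 7)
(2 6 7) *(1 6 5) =(1 6 7 2 5) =[0, 6, 5, 3, 4, 1, 7, 2]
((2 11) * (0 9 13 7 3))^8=(0 7 9 3 13)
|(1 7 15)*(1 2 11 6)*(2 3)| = 7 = |(1 7 15 3 2 11 6)|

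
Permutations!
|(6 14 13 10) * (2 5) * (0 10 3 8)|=14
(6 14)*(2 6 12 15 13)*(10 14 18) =[0, 1, 6, 3, 4, 5, 18, 7, 8, 9, 14, 11, 15, 2, 12, 13, 16, 17, 10] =(2 6 18 10 14 12 15 13)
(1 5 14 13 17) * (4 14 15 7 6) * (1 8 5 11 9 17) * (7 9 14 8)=(1 11 14 13)(4 8 5 15 9 17 7 6)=[0, 11, 2, 3, 8, 15, 4, 6, 5, 17, 10, 14, 12, 1, 13, 9, 16, 7]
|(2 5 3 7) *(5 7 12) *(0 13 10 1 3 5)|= 6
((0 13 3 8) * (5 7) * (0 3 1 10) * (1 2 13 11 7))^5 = ((0 11 7 5 1 10)(2 13)(3 8))^5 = (0 10 1 5 7 11)(2 13)(3 8)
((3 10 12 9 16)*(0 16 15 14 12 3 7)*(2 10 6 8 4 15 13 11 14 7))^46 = (0 8 2 15 3)(4 10 7 6 16)(9 13 11 14 12)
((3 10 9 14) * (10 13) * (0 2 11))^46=((0 2 11)(3 13 10 9 14))^46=(0 2 11)(3 13 10 9 14)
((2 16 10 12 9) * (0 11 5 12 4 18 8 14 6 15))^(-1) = ((0 11 5 12 9 2 16 10 4 18 8 14 6 15))^(-1) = (0 15 6 14 8 18 4 10 16 2 9 12 5 11)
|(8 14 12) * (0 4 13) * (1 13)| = |(0 4 1 13)(8 14 12)| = 12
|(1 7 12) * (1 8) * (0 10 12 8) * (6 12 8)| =|(0 10 8 1 7 6 12)| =7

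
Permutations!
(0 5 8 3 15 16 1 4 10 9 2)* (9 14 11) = (0 5 8 3 15 16 1 4 10 14 11 9 2) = [5, 4, 0, 15, 10, 8, 6, 7, 3, 2, 14, 9, 12, 13, 11, 16, 1]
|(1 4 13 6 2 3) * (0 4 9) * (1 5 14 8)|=|(0 4 13 6 2 3 5 14 8 1 9)|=11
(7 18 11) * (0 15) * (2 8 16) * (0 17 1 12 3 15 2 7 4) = (0 2 8 16 7 18 11 4)(1 12 3 15 17) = [2, 12, 8, 15, 0, 5, 6, 18, 16, 9, 10, 4, 3, 13, 14, 17, 7, 1, 11]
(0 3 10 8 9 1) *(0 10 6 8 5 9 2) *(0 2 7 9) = (0 3 6 8 7 9 1 10 5) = [3, 10, 2, 6, 4, 0, 8, 9, 7, 1, 5]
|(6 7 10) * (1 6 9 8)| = 6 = |(1 6 7 10 9 8)|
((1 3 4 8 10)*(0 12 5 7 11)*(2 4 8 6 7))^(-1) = ((0 12 5 2 4 6 7 11)(1 3 8 10))^(-1) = (0 11 7 6 4 2 5 12)(1 10 8 3)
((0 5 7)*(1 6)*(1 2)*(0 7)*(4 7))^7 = (0 5)(1 6 2)(4 7)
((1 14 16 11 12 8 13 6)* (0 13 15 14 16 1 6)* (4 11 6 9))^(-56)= (1 4 15 6 12)(8 16 11 14 9)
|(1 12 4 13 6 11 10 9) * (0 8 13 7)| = 11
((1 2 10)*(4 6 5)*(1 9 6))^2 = (1 10 6 4 2 9 5)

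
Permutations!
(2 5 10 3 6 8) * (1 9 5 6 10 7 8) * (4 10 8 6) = (1 9 5 7 6)(2 4 10 3 8) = [0, 9, 4, 8, 10, 7, 1, 6, 2, 5, 3]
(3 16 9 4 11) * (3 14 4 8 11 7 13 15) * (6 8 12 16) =[0, 1, 2, 6, 7, 5, 8, 13, 11, 12, 10, 14, 16, 15, 4, 3, 9] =(3 6 8 11 14 4 7 13 15)(9 12 16)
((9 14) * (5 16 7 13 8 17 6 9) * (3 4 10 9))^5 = (3 5 17 9 13 4 16 6 14 8 10 7)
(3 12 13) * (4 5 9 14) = (3 12 13)(4 5 9 14) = [0, 1, 2, 12, 5, 9, 6, 7, 8, 14, 10, 11, 13, 3, 4]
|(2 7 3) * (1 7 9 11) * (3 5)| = 7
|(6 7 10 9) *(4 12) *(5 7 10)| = |(4 12)(5 7)(6 10 9)| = 6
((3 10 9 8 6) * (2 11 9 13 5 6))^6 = (2 9)(3 10 13 5 6)(8 11)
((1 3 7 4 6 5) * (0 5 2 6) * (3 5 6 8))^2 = ((0 6 2 8 3 7 4)(1 5))^2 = (0 2 3 4 6 8 7)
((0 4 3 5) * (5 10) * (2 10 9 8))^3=(0 9 10 4 8 5 3 2)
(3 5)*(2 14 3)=(2 14 3 5)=[0, 1, 14, 5, 4, 2, 6, 7, 8, 9, 10, 11, 12, 13, 3]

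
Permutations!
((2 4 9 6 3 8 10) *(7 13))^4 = (13)(2 3 4 8 9 10 6)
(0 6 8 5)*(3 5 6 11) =[11, 1, 2, 5, 4, 0, 8, 7, 6, 9, 10, 3] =(0 11 3 5)(6 8)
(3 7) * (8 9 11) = (3 7)(8 9 11) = [0, 1, 2, 7, 4, 5, 6, 3, 9, 11, 10, 8]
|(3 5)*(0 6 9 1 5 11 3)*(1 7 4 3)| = |(0 6 9 7 4 3 11 1 5)| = 9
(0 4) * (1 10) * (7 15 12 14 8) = [4, 10, 2, 3, 0, 5, 6, 15, 7, 9, 1, 11, 14, 13, 8, 12] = (0 4)(1 10)(7 15 12 14 8)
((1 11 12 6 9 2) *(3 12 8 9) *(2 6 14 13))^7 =(1 14 6 11 13 3 8 2 12 9)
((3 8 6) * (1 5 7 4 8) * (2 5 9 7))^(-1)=(1 3 6 8 4 7 9)(2 5)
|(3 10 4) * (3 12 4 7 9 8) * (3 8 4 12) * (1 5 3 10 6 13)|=|(1 5 3 6 13)(4 10 7 9)|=20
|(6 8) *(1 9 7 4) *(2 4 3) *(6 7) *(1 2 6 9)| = |(9)(2 4)(3 6 8 7)| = 4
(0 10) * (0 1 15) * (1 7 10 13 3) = (0 13 3 1 15)(7 10) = [13, 15, 2, 1, 4, 5, 6, 10, 8, 9, 7, 11, 12, 3, 14, 0]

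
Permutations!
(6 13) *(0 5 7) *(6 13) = (13)(0 5 7) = [5, 1, 2, 3, 4, 7, 6, 0, 8, 9, 10, 11, 12, 13]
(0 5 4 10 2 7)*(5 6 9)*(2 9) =(0 6 2 7)(4 10 9 5) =[6, 1, 7, 3, 10, 4, 2, 0, 8, 5, 9]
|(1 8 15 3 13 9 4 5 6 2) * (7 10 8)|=12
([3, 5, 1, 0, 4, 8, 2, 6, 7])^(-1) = [3, 2, 6, 0, 4, 1, 7, 8, 5]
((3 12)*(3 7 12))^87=(7 12)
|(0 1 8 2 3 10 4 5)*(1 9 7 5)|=|(0 9 7 5)(1 8 2 3 10 4)|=12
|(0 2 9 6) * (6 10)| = 5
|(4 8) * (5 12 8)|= 4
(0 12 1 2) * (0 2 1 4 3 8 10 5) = [12, 1, 2, 8, 3, 0, 6, 7, 10, 9, 5, 11, 4] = (0 12 4 3 8 10 5)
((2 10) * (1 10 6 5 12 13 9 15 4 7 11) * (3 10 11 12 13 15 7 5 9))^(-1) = ((1 11)(2 6 9 7 12 15 4 5 13 3 10))^(-1) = (1 11)(2 10 3 13 5 4 15 12 7 9 6)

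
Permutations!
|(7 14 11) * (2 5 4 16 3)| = 15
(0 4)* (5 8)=(0 4)(5 8)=[4, 1, 2, 3, 0, 8, 6, 7, 5]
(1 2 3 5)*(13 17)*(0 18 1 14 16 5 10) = (0 18 1 2 3 10)(5 14 16)(13 17) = [18, 2, 3, 10, 4, 14, 6, 7, 8, 9, 0, 11, 12, 17, 16, 15, 5, 13, 1]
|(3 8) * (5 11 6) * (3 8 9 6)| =|(3 9 6 5 11)| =5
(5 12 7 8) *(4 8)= [0, 1, 2, 3, 8, 12, 6, 4, 5, 9, 10, 11, 7]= (4 8 5 12 7)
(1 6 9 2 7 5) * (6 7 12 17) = [0, 7, 12, 3, 4, 1, 9, 5, 8, 2, 10, 11, 17, 13, 14, 15, 16, 6] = (1 7 5)(2 12 17 6 9)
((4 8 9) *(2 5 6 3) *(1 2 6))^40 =(1 2 5)(4 8 9)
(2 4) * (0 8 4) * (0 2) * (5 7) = (0 8 4)(5 7) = [8, 1, 2, 3, 0, 7, 6, 5, 4]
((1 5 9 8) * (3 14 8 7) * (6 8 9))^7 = (1 8 6 5)(3 7 9 14) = ((1 5 6 8)(3 14 9 7))^7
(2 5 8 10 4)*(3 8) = (2 5 3 8 10 4) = [0, 1, 5, 8, 2, 3, 6, 7, 10, 9, 4]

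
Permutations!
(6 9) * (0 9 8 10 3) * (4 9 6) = (0 6 8 10 3)(4 9) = [6, 1, 2, 0, 9, 5, 8, 7, 10, 4, 3]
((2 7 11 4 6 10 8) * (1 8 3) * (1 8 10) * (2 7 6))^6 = (1 4 8)(2 7 10)(3 6 11)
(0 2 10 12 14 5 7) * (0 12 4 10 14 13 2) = (2 14 5 7 12 13)(4 10) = [0, 1, 14, 3, 10, 7, 6, 12, 8, 9, 4, 11, 13, 2, 5]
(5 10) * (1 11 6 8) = (1 11 6 8)(5 10) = [0, 11, 2, 3, 4, 10, 8, 7, 1, 9, 5, 6]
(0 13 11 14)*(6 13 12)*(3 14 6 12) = [3, 1, 2, 14, 4, 5, 13, 7, 8, 9, 10, 6, 12, 11, 0] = (0 3 14)(6 13 11)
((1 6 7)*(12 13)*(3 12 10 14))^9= (3 14 10 13 12)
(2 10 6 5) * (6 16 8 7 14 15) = (2 10 16 8 7 14 15 6 5) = [0, 1, 10, 3, 4, 2, 5, 14, 7, 9, 16, 11, 12, 13, 15, 6, 8]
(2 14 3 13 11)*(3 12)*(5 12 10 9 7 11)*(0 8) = (0 8)(2 14 10 9 7 11)(3 13 5 12) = [8, 1, 14, 13, 4, 12, 6, 11, 0, 7, 9, 2, 3, 5, 10]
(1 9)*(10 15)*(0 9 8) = [9, 8, 2, 3, 4, 5, 6, 7, 0, 1, 15, 11, 12, 13, 14, 10] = (0 9 1 8)(10 15)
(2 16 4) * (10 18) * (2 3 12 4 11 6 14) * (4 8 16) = (2 4 3 12 8 16 11 6 14)(10 18) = [0, 1, 4, 12, 3, 5, 14, 7, 16, 9, 18, 6, 8, 13, 2, 15, 11, 17, 10]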